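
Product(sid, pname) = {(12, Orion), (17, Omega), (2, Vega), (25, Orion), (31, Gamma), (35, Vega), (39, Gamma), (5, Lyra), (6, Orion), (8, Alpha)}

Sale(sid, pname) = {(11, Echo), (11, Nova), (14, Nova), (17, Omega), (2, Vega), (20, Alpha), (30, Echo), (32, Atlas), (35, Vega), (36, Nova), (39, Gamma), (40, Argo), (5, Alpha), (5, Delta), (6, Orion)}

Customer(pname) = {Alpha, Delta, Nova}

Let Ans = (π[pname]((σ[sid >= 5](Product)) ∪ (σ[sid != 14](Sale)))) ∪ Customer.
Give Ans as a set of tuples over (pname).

{Alpha, Argo, Atlas, Delta, Echo, Gamma, Lyra, Nova, Omega, Orion, Vega}

Apply σ_{sid >= 5}; surviving tuples: {(12, Orion), (17, Omega), (25, Orion), (31, Gamma), (35, Vega), (39, Gamma), (5, Lyra), (6, Orion), (8, Alpha)}
Apply σ_{sid != 14}; surviving tuples: {(11, Echo), (11, Nova), (17, Omega), (2, Vega), (20, Alpha), (30, Echo), (32, Atlas), (35, Vega), (36, Nova), (39, Gamma), (40, Argo), (5, Alpha), (5, Delta), (6, Orion)}
Union: {(12, Orion), (17, Omega), (25, Orion), (31, Gamma), (35, Vega), (39, Gamma), (5, Lyra), (6, Orion), (8, Alpha)} with {(11, Echo), (11, Nova), (17, Omega), (2, Vega), (20, Alpha), (30, Echo), (32, Atlas), (35, Vega), (36, Nova), (39, Gamma), (40, Argo), (5, Alpha), (5, Delta), (6, Orion)} → {(11, Echo), (11, Nova), (12, Orion), (17, Omega), (2, Vega), (20, Alpha), (25, Orion), (30, Echo), (31, Gamma), (32, Atlas), (35, Vega), (36, Nova), (39, Gamma), (40, Argo), (5, Alpha), (5, Delta), (5, Lyra), (6, Orion), (8, Alpha)}
Keep only column(s) pname (8 duplicate(s) eliminated): {Alpha, Argo, Atlas, Delta, Echo, Gamma, Lyra, Nova, Omega, Orion, Vega}
Union: {Alpha, Argo, Atlas, Delta, Echo, Gamma, Lyra, Nova, Omega, Orion, Vega} with {Alpha, Delta, Nova} → {Alpha, Argo, Atlas, Delta, Echo, Gamma, Lyra, Nova, Omega, Orion, Vega}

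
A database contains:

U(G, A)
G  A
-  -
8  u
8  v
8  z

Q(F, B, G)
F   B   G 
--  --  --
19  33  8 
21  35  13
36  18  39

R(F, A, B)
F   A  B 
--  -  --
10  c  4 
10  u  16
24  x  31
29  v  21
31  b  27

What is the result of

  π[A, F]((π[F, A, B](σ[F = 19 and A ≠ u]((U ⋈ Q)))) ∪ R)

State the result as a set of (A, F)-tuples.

{(b, 31), (c, 10), (u, 10), (v, 19), (v, 29), (x, 24), (z, 19)}

U ⋈ Q (natural join on G): {(8, u, 19, 33), (8, v, 19, 33), (8, z, 19, 33)}
Filtering on F = 19 and A ≠ u leaves {(8, v, 19, 33), (8, z, 19, 33)}.
Keep only column(s) F, A, B: {(19, v, 33), (19, z, 33)}
Union: {(19, v, 33), (19, z, 33)} with {(10, c, 4), (10, u, 16), (24, x, 31), (29, v, 21), (31, b, 27)} → {(10, c, 4), (10, u, 16), (19, v, 33), (19, z, 33), (24, x, 31), (29, v, 21), (31, b, 27)}
Keep only column(s) A, F: {(b, 31), (c, 10), (u, 10), (v, 19), (v, 29), (x, 24), (z, 19)}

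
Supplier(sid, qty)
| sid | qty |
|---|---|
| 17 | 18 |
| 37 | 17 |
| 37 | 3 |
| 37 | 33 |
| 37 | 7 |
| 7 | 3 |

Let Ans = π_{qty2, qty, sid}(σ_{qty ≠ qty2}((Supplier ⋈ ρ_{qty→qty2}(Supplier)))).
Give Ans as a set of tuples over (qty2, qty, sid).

{(17, 3, 37), (17, 33, 37), (17, 7, 37), (3, 17, 37), (3, 33, 37), (3, 7, 37), (33, 17, 37), (33, 3, 37), (33, 7, 37), (7, 17, 37), (7, 3, 37), (7, 33, 37)}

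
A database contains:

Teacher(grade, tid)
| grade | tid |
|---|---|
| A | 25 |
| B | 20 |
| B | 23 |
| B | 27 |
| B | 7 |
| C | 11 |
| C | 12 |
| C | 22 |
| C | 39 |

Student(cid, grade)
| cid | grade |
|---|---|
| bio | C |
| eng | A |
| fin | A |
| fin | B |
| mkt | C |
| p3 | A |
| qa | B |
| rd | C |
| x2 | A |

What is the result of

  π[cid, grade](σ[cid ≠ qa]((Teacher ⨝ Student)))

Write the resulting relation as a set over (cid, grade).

{(bio, C), (eng, A), (fin, A), (fin, B), (mkt, C), (p3, A), (rd, C), (x2, A)}

Teacher ⋈ Student (natural join on grade): {(A, 25, eng), (A, 25, fin), (A, 25, p3), (A, 25, x2), (B, 20, fin), (B, 20, qa), (B, 23, fin), (B, 23, qa), (B, 27, fin), (B, 27, qa), (B, 7, fin), (B, 7, qa), (C, 11, bio), (C, 11, mkt), (C, 11, rd), (C, 12, bio), (C, 12, mkt), (C, 12, rd), (C, 22, bio), (C, 22, mkt), (C, 22, rd), (C, 39, bio), (C, 39, mkt), (C, 39, rd)}
σ[cid ≠ qa]: keep tuples satisfying cid ≠ qa → {(A, 25, eng), (A, 25, fin), (A, 25, p3), (A, 25, x2), (B, 20, fin), (B, 23, fin), (B, 27, fin), (B, 7, fin), (C, 11, bio), (C, 11, mkt), (C, 11, rd), (C, 12, bio), (C, 12, mkt), (C, 12, rd), (C, 22, bio), (C, 22, mkt), (C, 22, rd), (C, 39, bio), (C, 39, mkt), (C, 39, rd)}
π[cid, grade]: project onto (cid, grade) (12 duplicate(s) eliminated) → {(bio, C), (eng, A), (fin, A), (fin, B), (mkt, C), (p3, A), (rd, C), (x2, A)}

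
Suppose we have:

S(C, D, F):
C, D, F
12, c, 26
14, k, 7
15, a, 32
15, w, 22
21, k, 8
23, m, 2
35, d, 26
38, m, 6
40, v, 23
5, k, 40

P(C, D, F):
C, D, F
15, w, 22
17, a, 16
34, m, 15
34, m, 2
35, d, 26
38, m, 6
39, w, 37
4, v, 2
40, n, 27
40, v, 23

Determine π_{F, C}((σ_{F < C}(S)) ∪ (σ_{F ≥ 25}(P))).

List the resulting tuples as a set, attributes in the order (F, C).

{(2, 23), (23, 40), (26, 35), (27, 40), (37, 39), (6, 38), (7, 14), (8, 21)}

Filtering on F < C leaves {(14, k, 7), (21, k, 8), (23, m, 2), (35, d, 26), (38, m, 6), (40, v, 23)}.
Filtering on F ≥ 25 leaves {(35, d, 26), (39, w, 37), (40, n, 27)}.
Union: {(14, k, 7), (21, k, 8), (23, m, 2), (35, d, 26), (38, m, 6), (40, v, 23)} with {(35, d, 26), (39, w, 37), (40, n, 27)} → {(14, k, 7), (21, k, 8), (23, m, 2), (35, d, 26), (38, m, 6), (39, w, 37), (40, n, 27), (40, v, 23)}
Keep only column(s) F, C: {(2, 23), (23, 40), (26, 35), (27, 40), (37, 39), (6, 38), (7, 14), (8, 21)}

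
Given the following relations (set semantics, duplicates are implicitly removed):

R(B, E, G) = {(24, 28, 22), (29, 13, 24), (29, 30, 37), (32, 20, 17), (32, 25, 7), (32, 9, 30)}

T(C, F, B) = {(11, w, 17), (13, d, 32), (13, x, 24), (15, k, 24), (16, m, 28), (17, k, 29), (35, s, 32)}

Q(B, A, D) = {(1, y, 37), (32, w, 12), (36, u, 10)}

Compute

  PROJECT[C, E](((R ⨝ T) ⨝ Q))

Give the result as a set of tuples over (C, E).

{(13, 20), (13, 25), (13, 9), (35, 20), (35, 25), (35, 9)}

Natural join on B: {(24, 28, 22, 13, x), (24, 28, 22, 15, k), (29, 13, 24, 17, k), (29, 30, 37, 17, k), (32, 20, 17, 13, d), (32, 20, 17, 35, s), (32, 25, 7, 13, d), (32, 25, 7, 35, s), (32, 9, 30, 13, d), (32, 9, 30, 35, s)}
Natural join on B: {(32, 20, 17, 13, d, w, 12), (32, 20, 17, 35, s, w, 12), (32, 25, 7, 13, d, w, 12), (32, 25, 7, 35, s, w, 12), (32, 9, 30, 13, d, w, 12), (32, 9, 30, 35, s, w, 12)}
Keep only column(s) C, E: {(13, 20), (13, 25), (13, 9), (35, 20), (35, 25), (35, 9)}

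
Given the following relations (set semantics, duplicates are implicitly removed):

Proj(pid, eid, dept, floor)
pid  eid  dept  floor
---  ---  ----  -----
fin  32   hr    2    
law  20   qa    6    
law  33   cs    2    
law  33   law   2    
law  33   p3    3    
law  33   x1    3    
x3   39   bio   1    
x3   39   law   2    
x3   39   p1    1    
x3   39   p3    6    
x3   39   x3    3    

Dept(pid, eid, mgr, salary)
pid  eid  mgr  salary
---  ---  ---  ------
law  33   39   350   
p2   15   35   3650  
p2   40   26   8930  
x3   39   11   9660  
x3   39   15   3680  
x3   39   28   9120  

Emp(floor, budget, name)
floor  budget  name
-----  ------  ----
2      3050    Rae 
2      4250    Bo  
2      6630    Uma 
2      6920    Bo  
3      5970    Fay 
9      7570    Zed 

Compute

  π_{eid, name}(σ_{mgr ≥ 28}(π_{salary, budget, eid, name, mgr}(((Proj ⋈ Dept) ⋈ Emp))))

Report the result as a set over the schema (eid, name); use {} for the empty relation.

Proj ⋈ Dept (natural join on pid, eid): {(law, 33, cs, 2, 39, 350), (law, 33, law, 2, 39, 350), (law, 33, p3, 3, 39, 350), (law, 33, x1, 3, 39, 350), (x3, 39, bio, 1, 11, 9660), (x3, 39, bio, 1, 15, 3680), (x3, 39, bio, 1, 28, 9120), (x3, 39, law, 2, 11, 9660), (x3, 39, law, 2, 15, 3680), (x3, 39, law, 2, 28, 9120), (x3, 39, p1, 1, 11, 9660), (x3, 39, p1, 1, 15, 3680), (x3, 39, p1, 1, 28, 9120), (x3, 39, p3, 6, 11, 9660), (x3, 39, p3, 6, 15, 3680), (x3, 39, p3, 6, 28, 9120), (x3, 39, x3, 3, 11, 9660), (x3, 39, x3, 3, 15, 3680), (x3, 39, x3, 3, 28, 9120)}
(Proj ⋈ Dept) ⋈ Emp (natural join on floor): {(law, 33, cs, 2, 39, 350, 3050, Rae), (law, 33, cs, 2, 39, 350, 4250, Bo), (law, 33, cs, 2, 39, 350, 6630, Uma), (law, 33, cs, 2, 39, 350, 6920, Bo), (law, 33, law, 2, 39, 350, 3050, Rae), (law, 33, law, 2, 39, 350, 4250, Bo), (law, 33, law, 2, 39, 350, 6630, Uma), (law, 33, law, 2, 39, 350, 6920, Bo), (law, 33, p3, 3, 39, 350, 5970, Fay), (law, 33, x1, 3, 39, 350, 5970, Fay), (x3, 39, law, 2, 11, 9660, 3050, Rae), (x3, 39, law, 2, 11, 9660, 4250, Bo), (x3, 39, law, 2, 11, 9660, 6630, Uma), (x3, 39, law, 2, 11, 9660, 6920, Bo), (x3, 39, law, 2, 15, 3680, 3050, Rae), (x3, 39, law, 2, 15, 3680, 4250, Bo), (x3, 39, law, 2, 15, 3680, 6630, Uma), (x3, 39, law, 2, 15, 3680, 6920, Bo), (x3, 39, law, 2, 28, 9120, 3050, Rae), (x3, 39, law, 2, 28, 9120, 4250, Bo), (x3, 39, law, 2, 28, 9120, 6630, Uma), (x3, 39, law, 2, 28, 9120, 6920, Bo), (x3, 39, x3, 3, 11, 9660, 5970, Fay), (x3, 39, x3, 3, 15, 3680, 5970, Fay), (x3, 39, x3, 3, 28, 9120, 5970, Fay)}
Keep only column(s) salary, budget, eid, name, mgr (5 duplicate(s) eliminated): {(350, 3050, 33, Rae, 39), (350, 4250, 33, Bo, 39), (350, 5970, 33, Fay, 39), (350, 6630, 33, Uma, 39), (350, 6920, 33, Bo, 39), (3680, 3050, 39, Rae, 15), (3680, 4250, 39, Bo, 15), (3680, 5970, 39, Fay, 15), (3680, 6630, 39, Uma, 15), (3680, 6920, 39, Bo, 15), (9120, 3050, 39, Rae, 28), (9120, 4250, 39, Bo, 28), (9120, 5970, 39, Fay, 28), (9120, 6630, 39, Uma, 28), (9120, 6920, 39, Bo, 28), (9660, 3050, 39, Rae, 11), (9660, 4250, 39, Bo, 11), (9660, 5970, 39, Fay, 11), (9660, 6630, 39, Uma, 11), (9660, 6920, 39, Bo, 11)}
σ[mgr ≥ 28]: keep tuples satisfying mgr ≥ 28 → {(350, 3050, 33, Rae, 39), (350, 4250, 33, Bo, 39), (350, 5970, 33, Fay, 39), (350, 6630, 33, Uma, 39), (350, 6920, 33, Bo, 39), (9120, 3050, 39, Rae, 28), (9120, 4250, 39, Bo, 28), (9120, 5970, 39, Fay, 28), (9120, 6630, 39, Uma, 28), (9120, 6920, 39, Bo, 28)}
Keep only column(s) eid, name (2 duplicate(s) eliminated): {(33, Bo), (33, Fay), (33, Rae), (33, Uma), (39, Bo), (39, Fay), (39, Rae), (39, Uma)}

{(33, Bo), (33, Fay), (33, Rae), (33, Uma), (39, Bo), (39, Fay), (39, Rae), (39, Uma)}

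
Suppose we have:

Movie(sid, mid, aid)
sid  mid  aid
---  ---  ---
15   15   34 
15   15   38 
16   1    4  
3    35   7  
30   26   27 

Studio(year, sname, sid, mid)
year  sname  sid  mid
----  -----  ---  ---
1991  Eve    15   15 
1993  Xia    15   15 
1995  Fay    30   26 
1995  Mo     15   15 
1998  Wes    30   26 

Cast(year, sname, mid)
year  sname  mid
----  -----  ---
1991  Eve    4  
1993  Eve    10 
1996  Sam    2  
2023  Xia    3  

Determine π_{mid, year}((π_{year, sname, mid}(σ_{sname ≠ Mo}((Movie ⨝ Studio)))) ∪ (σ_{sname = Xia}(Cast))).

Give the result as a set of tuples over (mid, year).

{(15, 1991), (15, 1993), (26, 1995), (26, 1998), (3, 2023)}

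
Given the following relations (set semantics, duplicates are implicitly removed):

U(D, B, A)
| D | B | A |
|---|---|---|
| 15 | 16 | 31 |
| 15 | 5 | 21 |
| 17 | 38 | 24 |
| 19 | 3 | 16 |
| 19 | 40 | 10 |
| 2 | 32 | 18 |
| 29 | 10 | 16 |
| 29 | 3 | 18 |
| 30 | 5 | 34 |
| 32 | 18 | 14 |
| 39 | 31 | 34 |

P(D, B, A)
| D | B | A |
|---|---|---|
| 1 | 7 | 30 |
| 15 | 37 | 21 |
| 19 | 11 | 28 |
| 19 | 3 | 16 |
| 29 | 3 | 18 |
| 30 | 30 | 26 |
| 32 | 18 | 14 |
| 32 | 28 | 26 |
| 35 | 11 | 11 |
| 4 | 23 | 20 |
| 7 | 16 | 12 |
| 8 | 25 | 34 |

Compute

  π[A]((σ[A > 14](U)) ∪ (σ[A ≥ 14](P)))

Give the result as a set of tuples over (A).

{14, 16, 18, 20, 21, 24, 26, 28, 30, 31, 34}

σ[A > 14]: keep tuples satisfying A > 14 → {(15, 16, 31), (15, 5, 21), (17, 38, 24), (19, 3, 16), (2, 32, 18), (29, 10, 16), (29, 3, 18), (30, 5, 34), (39, 31, 34)}
σ[A ≥ 14]: keep tuples satisfying A ≥ 14 → {(1, 7, 30), (15, 37, 21), (19, 11, 28), (19, 3, 16), (29, 3, 18), (30, 30, 26), (32, 18, 14), (32, 28, 26), (4, 23, 20), (8, 25, 34)}
Set union of the two operands is {(1, 7, 30), (15, 16, 31), (15, 37, 21), (15, 5, 21), (17, 38, 24), (19, 11, 28), (19, 3, 16), (2, 32, 18), (29, 10, 16), (29, 3, 18), (30, 30, 26), (30, 5, 34), (32, 18, 14), (32, 28, 26), (39, 31, 34), (4, 23, 20), (8, 25, 34)}.
π[A]: project onto (A) (6 duplicate(s) eliminated) → {14, 16, 18, 20, 21, 24, 26, 28, 30, 31, 34}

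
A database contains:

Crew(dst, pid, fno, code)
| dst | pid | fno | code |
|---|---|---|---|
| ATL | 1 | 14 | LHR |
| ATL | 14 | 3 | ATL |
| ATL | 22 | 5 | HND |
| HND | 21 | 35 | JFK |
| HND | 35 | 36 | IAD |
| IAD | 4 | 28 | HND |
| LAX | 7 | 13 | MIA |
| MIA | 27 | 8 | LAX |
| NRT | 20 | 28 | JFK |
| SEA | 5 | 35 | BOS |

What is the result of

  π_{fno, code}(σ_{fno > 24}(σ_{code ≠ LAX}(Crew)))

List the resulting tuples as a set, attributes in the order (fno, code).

σ[code ≠ LAX]: keep tuples satisfying code ≠ LAX → {(ATL, 1, 14, LHR), (ATL, 14, 3, ATL), (ATL, 22, 5, HND), (HND, 21, 35, JFK), (HND, 35, 36, IAD), (IAD, 4, 28, HND), (LAX, 7, 13, MIA), (NRT, 20, 28, JFK), (SEA, 5, 35, BOS)}
σ[fno > 24]: keep tuples satisfying fno > 24 → {(HND, 21, 35, JFK), (HND, 35, 36, IAD), (IAD, 4, 28, HND), (NRT, 20, 28, JFK), (SEA, 5, 35, BOS)}
Keep only column(s) fno, code: {(28, HND), (28, JFK), (35, BOS), (35, JFK), (36, IAD)}

{(28, HND), (28, JFK), (35, BOS), (35, JFK), (36, IAD)}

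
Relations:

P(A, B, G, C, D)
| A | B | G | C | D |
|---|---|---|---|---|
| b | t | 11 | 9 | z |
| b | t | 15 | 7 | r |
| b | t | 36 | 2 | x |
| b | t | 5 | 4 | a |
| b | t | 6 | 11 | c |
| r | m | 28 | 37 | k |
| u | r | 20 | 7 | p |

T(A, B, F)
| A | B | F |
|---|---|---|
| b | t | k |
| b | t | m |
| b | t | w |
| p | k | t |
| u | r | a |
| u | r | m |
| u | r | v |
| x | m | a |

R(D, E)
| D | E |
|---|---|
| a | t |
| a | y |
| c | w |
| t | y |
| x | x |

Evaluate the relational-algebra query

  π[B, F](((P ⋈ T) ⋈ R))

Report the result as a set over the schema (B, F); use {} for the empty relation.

{(t, k), (t, m), (t, w)}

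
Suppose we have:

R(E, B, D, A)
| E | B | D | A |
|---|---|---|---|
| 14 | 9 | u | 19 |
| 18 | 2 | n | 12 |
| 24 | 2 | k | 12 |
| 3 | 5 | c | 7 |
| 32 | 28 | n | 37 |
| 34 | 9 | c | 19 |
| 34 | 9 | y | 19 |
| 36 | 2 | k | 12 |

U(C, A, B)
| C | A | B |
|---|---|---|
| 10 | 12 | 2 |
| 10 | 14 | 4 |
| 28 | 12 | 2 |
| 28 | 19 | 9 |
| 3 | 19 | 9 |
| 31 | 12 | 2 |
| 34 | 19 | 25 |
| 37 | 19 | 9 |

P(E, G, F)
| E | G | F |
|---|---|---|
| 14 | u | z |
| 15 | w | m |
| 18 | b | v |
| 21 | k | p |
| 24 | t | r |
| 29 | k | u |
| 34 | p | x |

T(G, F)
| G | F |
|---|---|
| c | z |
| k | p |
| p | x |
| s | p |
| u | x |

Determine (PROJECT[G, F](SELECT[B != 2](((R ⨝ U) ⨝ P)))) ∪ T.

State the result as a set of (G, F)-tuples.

{(c, z), (k, p), (p, x), (s, p), (u, x), (u, z)}

Joining R and U on B, A yields {(14, 9, u, 19, 28), (14, 9, u, 19, 3), (14, 9, u, 19, 37), (18, 2, n, 12, 10), (18, 2, n, 12, 28), (18, 2, n, 12, 31), (24, 2, k, 12, 10), (24, 2, k, 12, 28), (24, 2, k, 12, 31), (34, 9, c, 19, 28), (34, 9, c, 19, 3), (34, 9, c, 19, 37), (34, 9, y, 19, 28), (34, 9, y, 19, 3), (34, 9, y, 19, 37), (36, 2, k, 12, 10), (36, 2, k, 12, 28), (36, 2, k, 12, 31)}.
Joining (R ⨝ U) and P on E yields {(14, 9, u, 19, 28, u, z), (14, 9, u, 19, 3, u, z), (14, 9, u, 19, 37, u, z), (18, 2, n, 12, 10, b, v), (18, 2, n, 12, 28, b, v), (18, 2, n, 12, 31, b, v), (24, 2, k, 12, 10, t, r), (24, 2, k, 12, 28, t, r), (24, 2, k, 12, 31, t, r), (34, 9, c, 19, 28, p, x), (34, 9, c, 19, 3, p, x), (34, 9, c, 19, 37, p, x), (34, 9, y, 19, 28, p, x), (34, 9, y, 19, 3, p, x), (34, 9, y, 19, 37, p, x)}.
Apply σ_{B != 2}; surviving tuples: {(14, 9, u, 19, 28, u, z), (14, 9, u, 19, 3, u, z), (14, 9, u, 19, 37, u, z), (34, 9, c, 19, 28, p, x), (34, 9, c, 19, 3, p, x), (34, 9, c, 19, 37, p, x), (34, 9, y, 19, 28, p, x), (34, 9, y, 19, 3, p, x), (34, 9, y, 19, 37, p, x)}
π[G, F]: project onto (G, F) (7 duplicate(s) eliminated) → {(p, x), (u, z)}
Set union of the two operands is {(c, z), (k, p), (p, x), (s, p), (u, x), (u, z)}.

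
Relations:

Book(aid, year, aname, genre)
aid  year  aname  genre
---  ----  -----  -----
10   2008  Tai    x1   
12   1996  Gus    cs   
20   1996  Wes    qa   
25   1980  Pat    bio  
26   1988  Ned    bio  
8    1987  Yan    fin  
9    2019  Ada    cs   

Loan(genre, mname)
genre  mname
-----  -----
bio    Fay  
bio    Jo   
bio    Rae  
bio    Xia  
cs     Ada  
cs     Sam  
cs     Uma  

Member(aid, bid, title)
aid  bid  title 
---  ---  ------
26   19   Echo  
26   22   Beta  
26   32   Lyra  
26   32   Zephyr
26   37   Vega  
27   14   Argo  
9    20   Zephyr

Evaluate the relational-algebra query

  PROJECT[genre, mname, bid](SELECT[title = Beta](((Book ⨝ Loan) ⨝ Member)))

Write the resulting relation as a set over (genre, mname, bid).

{(bio, Fay, 22), (bio, Jo, 22), (bio, Rae, 22), (bio, Xia, 22)}

Natural join on genre: {(12, 1996, Gus, cs, Ada), (12, 1996, Gus, cs, Sam), (12, 1996, Gus, cs, Uma), (25, 1980, Pat, bio, Fay), (25, 1980, Pat, bio, Jo), (25, 1980, Pat, bio, Rae), (25, 1980, Pat, bio, Xia), (26, 1988, Ned, bio, Fay), (26, 1988, Ned, bio, Jo), (26, 1988, Ned, bio, Rae), (26, 1988, Ned, bio, Xia), (9, 2019, Ada, cs, Ada), (9, 2019, Ada, cs, Sam), (9, 2019, Ada, cs, Uma)}
Natural join on aid: {(26, 1988, Ned, bio, Fay, 19, Echo), (26, 1988, Ned, bio, Fay, 22, Beta), (26, 1988, Ned, bio, Fay, 32, Lyra), (26, 1988, Ned, bio, Fay, 32, Zephyr), (26, 1988, Ned, bio, Fay, 37, Vega), (26, 1988, Ned, bio, Jo, 19, Echo), (26, 1988, Ned, bio, Jo, 22, Beta), (26, 1988, Ned, bio, Jo, 32, Lyra), (26, 1988, Ned, bio, Jo, 32, Zephyr), (26, 1988, Ned, bio, Jo, 37, Vega), (26, 1988, Ned, bio, Rae, 19, Echo), (26, 1988, Ned, bio, Rae, 22, Beta), (26, 1988, Ned, bio, Rae, 32, Lyra), (26, 1988, Ned, bio, Rae, 32, Zephyr), (26, 1988, Ned, bio, Rae, 37, Vega), (26, 1988, Ned, bio, Xia, 19, Echo), (26, 1988, Ned, bio, Xia, 22, Beta), (26, 1988, Ned, bio, Xia, 32, Lyra), (26, 1988, Ned, bio, Xia, 32, Zephyr), (26, 1988, Ned, bio, Xia, 37, Vega), (9, 2019, Ada, cs, Ada, 20, Zephyr), (9, 2019, Ada, cs, Sam, 20, Zephyr), (9, 2019, Ada, cs, Uma, 20, Zephyr)}
σ[title = Beta]: keep tuples satisfying title = Beta → {(26, 1988, Ned, bio, Fay, 22, Beta), (26, 1988, Ned, bio, Jo, 22, Beta), (26, 1988, Ned, bio, Rae, 22, Beta), (26, 1988, Ned, bio, Xia, 22, Beta)}
π[genre, mname, bid]: project onto (genre, mname, bid) → {(bio, Fay, 22), (bio, Jo, 22), (bio, Rae, 22), (bio, Xia, 22)}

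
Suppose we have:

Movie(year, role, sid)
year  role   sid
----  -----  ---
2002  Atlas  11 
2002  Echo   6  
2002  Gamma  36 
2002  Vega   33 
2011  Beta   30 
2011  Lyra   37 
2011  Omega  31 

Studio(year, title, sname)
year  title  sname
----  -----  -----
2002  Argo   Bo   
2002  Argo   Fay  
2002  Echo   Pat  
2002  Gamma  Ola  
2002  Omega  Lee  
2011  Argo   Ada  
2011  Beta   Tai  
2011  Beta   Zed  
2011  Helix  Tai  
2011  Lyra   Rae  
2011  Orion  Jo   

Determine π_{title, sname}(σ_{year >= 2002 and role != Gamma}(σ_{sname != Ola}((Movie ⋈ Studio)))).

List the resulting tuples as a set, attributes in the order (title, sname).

Movie ⋈ Studio (natural join on year): {(2002, Atlas, 11, Argo, Bo), (2002, Atlas, 11, Argo, Fay), (2002, Atlas, 11, Echo, Pat), (2002, Atlas, 11, Gamma, Ola), (2002, Atlas, 11, Omega, Lee), (2002, Echo, 6, Argo, Bo), (2002, Echo, 6, Argo, Fay), (2002, Echo, 6, Echo, Pat), (2002, Echo, 6, Gamma, Ola), (2002, Echo, 6, Omega, Lee), (2002, Gamma, 36, Argo, Bo), (2002, Gamma, 36, Argo, Fay), (2002, Gamma, 36, Echo, Pat), (2002, Gamma, 36, Gamma, Ola), (2002, Gamma, 36, Omega, Lee), (2002, Vega, 33, Argo, Bo), (2002, Vega, 33, Argo, Fay), (2002, Vega, 33, Echo, Pat), (2002, Vega, 33, Gamma, Ola), (2002, Vega, 33, Omega, Lee), (2011, Beta, 30, Argo, Ada), (2011, Beta, 30, Beta, Tai), (2011, Beta, 30, Beta, Zed), (2011, Beta, 30, Helix, Tai), (2011, Beta, 30, Lyra, Rae), (2011, Beta, 30, Orion, Jo), (2011, Lyra, 37, Argo, Ada), (2011, Lyra, 37, Beta, Tai), (2011, Lyra, 37, Beta, Zed), (2011, Lyra, 37, Helix, Tai), (2011, Lyra, 37, Lyra, Rae), (2011, Lyra, 37, Orion, Jo), (2011, Omega, 31, Argo, Ada), (2011, Omega, 31, Beta, Tai), (2011, Omega, 31, Beta, Zed), (2011, Omega, 31, Helix, Tai), (2011, Omega, 31, Lyra, Rae), (2011, Omega, 31, Orion, Jo)}
Apply σ_{sname != Ola}; surviving tuples: {(2002, Atlas, 11, Argo, Bo), (2002, Atlas, 11, Argo, Fay), (2002, Atlas, 11, Echo, Pat), (2002, Atlas, 11, Omega, Lee), (2002, Echo, 6, Argo, Bo), (2002, Echo, 6, Argo, Fay), (2002, Echo, 6, Echo, Pat), (2002, Echo, 6, Omega, Lee), (2002, Gamma, 36, Argo, Bo), (2002, Gamma, 36, Argo, Fay), (2002, Gamma, 36, Echo, Pat), (2002, Gamma, 36, Omega, Lee), (2002, Vega, 33, Argo, Bo), (2002, Vega, 33, Argo, Fay), (2002, Vega, 33, Echo, Pat), (2002, Vega, 33, Omega, Lee), (2011, Beta, 30, Argo, Ada), (2011, Beta, 30, Beta, Tai), (2011, Beta, 30, Beta, Zed), (2011, Beta, 30, Helix, Tai), (2011, Beta, 30, Lyra, Rae), (2011, Beta, 30, Orion, Jo), (2011, Lyra, 37, Argo, Ada), (2011, Lyra, 37, Beta, Tai), (2011, Lyra, 37, Beta, Zed), (2011, Lyra, 37, Helix, Tai), (2011, Lyra, 37, Lyra, Rae), (2011, Lyra, 37, Orion, Jo), (2011, Omega, 31, Argo, Ada), (2011, Omega, 31, Beta, Tai), (2011, Omega, 31, Beta, Zed), (2011, Omega, 31, Helix, Tai), (2011, Omega, 31, Lyra, Rae), (2011, Omega, 31, Orion, Jo)}
Apply σ_{year >= 2002 and role != Gamma}; surviving tuples: {(2002, Atlas, 11, Argo, Bo), (2002, Atlas, 11, Argo, Fay), (2002, Atlas, 11, Echo, Pat), (2002, Atlas, 11, Omega, Lee), (2002, Echo, 6, Argo, Bo), (2002, Echo, 6, Argo, Fay), (2002, Echo, 6, Echo, Pat), (2002, Echo, 6, Omega, Lee), (2002, Vega, 33, Argo, Bo), (2002, Vega, 33, Argo, Fay), (2002, Vega, 33, Echo, Pat), (2002, Vega, 33, Omega, Lee), (2011, Beta, 30, Argo, Ada), (2011, Beta, 30, Beta, Tai), (2011, Beta, 30, Beta, Zed), (2011, Beta, 30, Helix, Tai), (2011, Beta, 30, Lyra, Rae), (2011, Beta, 30, Orion, Jo), (2011, Lyra, 37, Argo, Ada), (2011, Lyra, 37, Beta, Tai), (2011, Lyra, 37, Beta, Zed), (2011, Lyra, 37, Helix, Tai), (2011, Lyra, 37, Lyra, Rae), (2011, Lyra, 37, Orion, Jo), (2011, Omega, 31, Argo, Ada), (2011, Omega, 31, Beta, Tai), (2011, Omega, 31, Beta, Zed), (2011, Omega, 31, Helix, Tai), (2011, Omega, 31, Lyra, Rae), (2011, Omega, 31, Orion, Jo)}
Projecting to title, sname (20 duplicate(s) eliminated): {(Argo, Ada), (Argo, Bo), (Argo, Fay), (Beta, Tai), (Beta, Zed), (Echo, Pat), (Helix, Tai), (Lyra, Rae), (Omega, Lee), (Orion, Jo)}

{(Argo, Ada), (Argo, Bo), (Argo, Fay), (Beta, Tai), (Beta, Zed), (Echo, Pat), (Helix, Tai), (Lyra, Rae), (Omega, Lee), (Orion, Jo)}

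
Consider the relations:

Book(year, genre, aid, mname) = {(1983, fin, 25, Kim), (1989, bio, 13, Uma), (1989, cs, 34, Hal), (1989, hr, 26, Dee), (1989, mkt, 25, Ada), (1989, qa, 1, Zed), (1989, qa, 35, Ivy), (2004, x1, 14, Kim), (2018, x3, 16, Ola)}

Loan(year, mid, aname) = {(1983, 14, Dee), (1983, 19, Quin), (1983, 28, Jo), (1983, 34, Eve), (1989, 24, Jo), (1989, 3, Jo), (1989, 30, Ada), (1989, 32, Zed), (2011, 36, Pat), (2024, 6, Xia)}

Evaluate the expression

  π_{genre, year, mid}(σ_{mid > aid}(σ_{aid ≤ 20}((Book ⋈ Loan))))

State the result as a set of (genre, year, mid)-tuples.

{(bio, 1989, 24), (bio, 1989, 30), (bio, 1989, 32), (qa, 1989, 24), (qa, 1989, 3), (qa, 1989, 30), (qa, 1989, 32)}

Book ⋈ Loan (natural join on year): {(1983, fin, 25, Kim, 14, Dee), (1983, fin, 25, Kim, 19, Quin), (1983, fin, 25, Kim, 28, Jo), (1983, fin, 25, Kim, 34, Eve), (1989, bio, 13, Uma, 24, Jo), (1989, bio, 13, Uma, 3, Jo), (1989, bio, 13, Uma, 30, Ada), (1989, bio, 13, Uma, 32, Zed), (1989, cs, 34, Hal, 24, Jo), (1989, cs, 34, Hal, 3, Jo), (1989, cs, 34, Hal, 30, Ada), (1989, cs, 34, Hal, 32, Zed), (1989, hr, 26, Dee, 24, Jo), (1989, hr, 26, Dee, 3, Jo), (1989, hr, 26, Dee, 30, Ada), (1989, hr, 26, Dee, 32, Zed), (1989, mkt, 25, Ada, 24, Jo), (1989, mkt, 25, Ada, 3, Jo), (1989, mkt, 25, Ada, 30, Ada), (1989, mkt, 25, Ada, 32, Zed), (1989, qa, 1, Zed, 24, Jo), (1989, qa, 1, Zed, 3, Jo), (1989, qa, 1, Zed, 30, Ada), (1989, qa, 1, Zed, 32, Zed), (1989, qa, 35, Ivy, 24, Jo), (1989, qa, 35, Ivy, 3, Jo), (1989, qa, 35, Ivy, 30, Ada), (1989, qa, 35, Ivy, 32, Zed)}
Selection aid ≤ 20: {(1989, bio, 13, Uma, 24, Jo), (1989, bio, 13, Uma, 3, Jo), (1989, bio, 13, Uma, 30, Ada), (1989, bio, 13, Uma, 32, Zed), (1989, qa, 1, Zed, 24, Jo), (1989, qa, 1, Zed, 3, Jo), (1989, qa, 1, Zed, 30, Ada), (1989, qa, 1, Zed, 32, Zed)}
Selection mid > aid: {(1989, bio, 13, Uma, 24, Jo), (1989, bio, 13, Uma, 30, Ada), (1989, bio, 13, Uma, 32, Zed), (1989, qa, 1, Zed, 24, Jo), (1989, qa, 1, Zed, 3, Jo), (1989, qa, 1, Zed, 30, Ada), (1989, qa, 1, Zed, 32, Zed)}
π[genre, year, mid]: project onto (genre, year, mid) → {(bio, 1989, 24), (bio, 1989, 30), (bio, 1989, 32), (qa, 1989, 24), (qa, 1989, 3), (qa, 1989, 30), (qa, 1989, 32)}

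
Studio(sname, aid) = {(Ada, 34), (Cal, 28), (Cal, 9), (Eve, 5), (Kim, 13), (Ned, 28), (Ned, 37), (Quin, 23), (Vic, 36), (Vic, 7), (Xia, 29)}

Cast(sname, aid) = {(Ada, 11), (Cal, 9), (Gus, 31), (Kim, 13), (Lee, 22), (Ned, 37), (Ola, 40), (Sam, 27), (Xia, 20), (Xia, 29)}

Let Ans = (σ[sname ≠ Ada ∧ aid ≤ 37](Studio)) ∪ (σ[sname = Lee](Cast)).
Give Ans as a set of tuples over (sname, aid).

σ[sname ≠ Ada ∧ aid ≤ 37]: keep tuples satisfying sname ≠ Ada ∧ aid ≤ 37 → {(Cal, 28), (Cal, 9), (Eve, 5), (Kim, 13), (Ned, 28), (Ned, 37), (Quin, 23), (Vic, 36), (Vic, 7), (Xia, 29)}
σ[sname = Lee]: keep tuples satisfying sname = Lee → {(Lee, 22)}
Set union of the two operands is {(Cal, 28), (Cal, 9), (Eve, 5), (Kim, 13), (Lee, 22), (Ned, 28), (Ned, 37), (Quin, 23), (Vic, 36), (Vic, 7), (Xia, 29)}.

{(Cal, 28), (Cal, 9), (Eve, 5), (Kim, 13), (Lee, 22), (Ned, 28), (Ned, 37), (Quin, 23), (Vic, 36), (Vic, 7), (Xia, 29)}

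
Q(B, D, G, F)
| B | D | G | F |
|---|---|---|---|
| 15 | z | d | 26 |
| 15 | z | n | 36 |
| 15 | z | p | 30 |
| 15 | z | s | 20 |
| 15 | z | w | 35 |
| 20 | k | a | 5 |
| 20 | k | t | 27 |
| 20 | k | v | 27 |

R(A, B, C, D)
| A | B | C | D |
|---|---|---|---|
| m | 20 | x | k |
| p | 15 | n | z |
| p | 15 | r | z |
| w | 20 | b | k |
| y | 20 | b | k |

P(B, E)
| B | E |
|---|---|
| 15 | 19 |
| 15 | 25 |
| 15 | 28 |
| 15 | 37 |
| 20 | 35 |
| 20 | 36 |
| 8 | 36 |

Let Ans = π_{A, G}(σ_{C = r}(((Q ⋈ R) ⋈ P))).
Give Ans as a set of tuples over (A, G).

{(p, d), (p, n), (p, p), (p, s), (p, w)}

Natural join on B, D: {(15, z, d, 26, p, n), (15, z, d, 26, p, r), (15, z, n, 36, p, n), (15, z, n, 36, p, r), (15, z, p, 30, p, n), (15, z, p, 30, p, r), (15, z, s, 20, p, n), (15, z, s, 20, p, r), (15, z, w, 35, p, n), (15, z, w, 35, p, r), (20, k, a, 5, m, x), (20, k, a, 5, w, b), (20, k, a, 5, y, b), (20, k, t, 27, m, x), (20, k, t, 27, w, b), (20, k, t, 27, y, b), (20, k, v, 27, m, x), (20, k, v, 27, w, b), (20, k, v, 27, y, b)}
Natural join on B: {(15, z, d, 26, p, n, 19), (15, z, d, 26, p, n, 25), (15, z, d, 26, p, n, 28), (15, z, d, 26, p, n, 37), (15, z, d, 26, p, r, 19), (15, z, d, 26, p, r, 25), (15, z, d, 26, p, r, 28), (15, z, d, 26, p, r, 37), (15, z, n, 36, p, n, 19), (15, z, n, 36, p, n, 25), (15, z, n, 36, p, n, 28), (15, z, n, 36, p, n, 37), (15, z, n, 36, p, r, 19), (15, z, n, 36, p, r, 25), (15, z, n, 36, p, r, 28), (15, z, n, 36, p, r, 37), (15, z, p, 30, p, n, 19), (15, z, p, 30, p, n, 25), (15, z, p, 30, p, n, 28), (15, z, p, 30, p, n, 37), (15, z, p, 30, p, r, 19), (15, z, p, 30, p, r, 25), (15, z, p, 30, p, r, 28), (15, z, p, 30, p, r, 37), (15, z, s, 20, p, n, 19), (15, z, s, 20, p, n, 25), (15, z, s, 20, p, n, 28), (15, z, s, 20, p, n, 37), (15, z, s, 20, p, r, 19), (15, z, s, 20, p, r, 25), (15, z, s, 20, p, r, 28), (15, z, s, 20, p, r, 37), (15, z, w, 35, p, n, 19), (15, z, w, 35, p, n, 25), (15, z, w, 35, p, n, 28), (15, z, w, 35, p, n, 37), (15, z, w, 35, p, r, 19), (15, z, w, 35, p, r, 25), (15, z, w, 35, p, r, 28), (15, z, w, 35, p, r, 37), (20, k, a, 5, m, x, 35), (20, k, a, 5, m, x, 36), (20, k, a, 5, w, b, 35), (20, k, a, 5, w, b, 36), (20, k, a, 5, y, b, 35), (20, k, a, 5, y, b, 36), (20, k, t, 27, m, x, 35), (20, k, t, 27, m, x, 36), (20, k, t, 27, w, b, 35), (20, k, t, 27, w, b, 36), (20, k, t, 27, y, b, 35), (20, k, t, 27, y, b, 36), (20, k, v, 27, m, x, 35), (20, k, v, 27, m, x, 36), (20, k, v, 27, w, b, 35), (20, k, v, 27, w, b, 36), (20, k, v, 27, y, b, 35), (20, k, v, 27, y, b, 36)}
Filtering on C = r leaves {(15, z, d, 26, p, r, 19), (15, z, d, 26, p, r, 25), (15, z, d, 26, p, r, 28), (15, z, d, 26, p, r, 37), (15, z, n, 36, p, r, 19), (15, z, n, 36, p, r, 25), (15, z, n, 36, p, r, 28), (15, z, n, 36, p, r, 37), (15, z, p, 30, p, r, 19), (15, z, p, 30, p, r, 25), (15, z, p, 30, p, r, 28), (15, z, p, 30, p, r, 37), (15, z, s, 20, p, r, 19), (15, z, s, 20, p, r, 25), (15, z, s, 20, p, r, 28), (15, z, s, 20, p, r, 37), (15, z, w, 35, p, r, 19), (15, z, w, 35, p, r, 25), (15, z, w, 35, p, r, 28), (15, z, w, 35, p, r, 37)}.
Keep only column(s) A, G (15 duplicate(s) eliminated): {(p, d), (p, n), (p, p), (p, s), (p, w)}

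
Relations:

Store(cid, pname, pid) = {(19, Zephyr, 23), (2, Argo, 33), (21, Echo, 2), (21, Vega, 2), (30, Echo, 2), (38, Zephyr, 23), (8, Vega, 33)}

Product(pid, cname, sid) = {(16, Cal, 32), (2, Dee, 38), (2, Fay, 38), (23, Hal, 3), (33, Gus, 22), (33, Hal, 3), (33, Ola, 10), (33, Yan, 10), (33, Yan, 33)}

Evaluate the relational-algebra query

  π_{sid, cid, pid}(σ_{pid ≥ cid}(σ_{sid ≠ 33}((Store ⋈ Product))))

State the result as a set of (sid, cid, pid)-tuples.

{(10, 2, 33), (10, 8, 33), (22, 2, 33), (22, 8, 33), (3, 19, 23), (3, 2, 33), (3, 8, 33)}

Joining Store and Product on pid yields {(19, Zephyr, 23, Hal, 3), (2, Argo, 33, Gus, 22), (2, Argo, 33, Hal, 3), (2, Argo, 33, Ola, 10), (2, Argo, 33, Yan, 10), (2, Argo, 33, Yan, 33), (21, Echo, 2, Dee, 38), (21, Echo, 2, Fay, 38), (21, Vega, 2, Dee, 38), (21, Vega, 2, Fay, 38), (30, Echo, 2, Dee, 38), (30, Echo, 2, Fay, 38), (38, Zephyr, 23, Hal, 3), (8, Vega, 33, Gus, 22), (8, Vega, 33, Hal, 3), (8, Vega, 33, Ola, 10), (8, Vega, 33, Yan, 10), (8, Vega, 33, Yan, 33)}.
Selection sid ≠ 33: {(19, Zephyr, 23, Hal, 3), (2, Argo, 33, Gus, 22), (2, Argo, 33, Hal, 3), (2, Argo, 33, Ola, 10), (2, Argo, 33, Yan, 10), (21, Echo, 2, Dee, 38), (21, Echo, 2, Fay, 38), (21, Vega, 2, Dee, 38), (21, Vega, 2, Fay, 38), (30, Echo, 2, Dee, 38), (30, Echo, 2, Fay, 38), (38, Zephyr, 23, Hal, 3), (8, Vega, 33, Gus, 22), (8, Vega, 33, Hal, 3), (8, Vega, 33, Ola, 10), (8, Vega, 33, Yan, 10)}
Selection pid ≥ cid: {(19, Zephyr, 23, Hal, 3), (2, Argo, 33, Gus, 22), (2, Argo, 33, Hal, 3), (2, Argo, 33, Ola, 10), (2, Argo, 33, Yan, 10), (8, Vega, 33, Gus, 22), (8, Vega, 33, Hal, 3), (8, Vega, 33, Ola, 10), (8, Vega, 33, Yan, 10)}
π_{sid, cid, pid} gives {(10, 2, 33), (10, 8, 33), (22, 2, 33), (22, 8, 33), (3, 19, 23), (3, 2, 33), (3, 8, 33)} (2 duplicate(s) eliminated).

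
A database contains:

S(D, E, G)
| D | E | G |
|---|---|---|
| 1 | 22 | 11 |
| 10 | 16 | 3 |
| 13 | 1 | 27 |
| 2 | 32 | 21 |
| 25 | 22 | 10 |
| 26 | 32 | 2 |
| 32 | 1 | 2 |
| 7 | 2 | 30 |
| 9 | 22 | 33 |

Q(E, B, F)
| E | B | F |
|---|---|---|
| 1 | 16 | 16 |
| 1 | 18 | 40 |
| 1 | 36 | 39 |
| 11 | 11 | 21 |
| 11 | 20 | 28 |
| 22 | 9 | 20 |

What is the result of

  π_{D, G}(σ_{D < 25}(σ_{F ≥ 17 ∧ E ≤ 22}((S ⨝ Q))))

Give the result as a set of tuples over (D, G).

{(1, 11), (13, 27), (9, 33)}

S ⋈ Q (natural join on E): {(1, 22, 11, 9, 20), (13, 1, 27, 16, 16), (13, 1, 27, 18, 40), (13, 1, 27, 36, 39), (25, 22, 10, 9, 20), (32, 1, 2, 16, 16), (32, 1, 2, 18, 40), (32, 1, 2, 36, 39), (9, 22, 33, 9, 20)}
σ[F ≥ 17 ∧ E ≤ 22]: keep tuples satisfying F ≥ 17 ∧ E ≤ 22 → {(1, 22, 11, 9, 20), (13, 1, 27, 18, 40), (13, 1, 27, 36, 39), (25, 22, 10, 9, 20), (32, 1, 2, 18, 40), (32, 1, 2, 36, 39), (9, 22, 33, 9, 20)}
σ[D < 25]: keep tuples satisfying D < 25 → {(1, 22, 11, 9, 20), (13, 1, 27, 18, 40), (13, 1, 27, 36, 39), (9, 22, 33, 9, 20)}
Projecting to D, G (1 duplicate(s) eliminated): {(1, 11), (13, 27), (9, 33)}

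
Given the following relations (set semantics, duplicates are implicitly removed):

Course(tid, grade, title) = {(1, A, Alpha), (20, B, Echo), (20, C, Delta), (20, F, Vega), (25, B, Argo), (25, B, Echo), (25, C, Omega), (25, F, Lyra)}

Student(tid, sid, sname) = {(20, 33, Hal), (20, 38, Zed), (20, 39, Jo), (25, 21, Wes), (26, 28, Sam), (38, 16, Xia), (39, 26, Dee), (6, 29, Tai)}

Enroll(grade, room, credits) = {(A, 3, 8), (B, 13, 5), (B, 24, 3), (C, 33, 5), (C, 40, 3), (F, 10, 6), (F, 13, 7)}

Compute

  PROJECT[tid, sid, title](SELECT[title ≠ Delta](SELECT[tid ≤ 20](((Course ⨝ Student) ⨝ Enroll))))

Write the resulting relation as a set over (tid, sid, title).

Joining Course and Student on tid yields {(20, B, Echo, 33, Hal), (20, B, Echo, 38, Zed), (20, B, Echo, 39, Jo), (20, C, Delta, 33, Hal), (20, C, Delta, 38, Zed), (20, C, Delta, 39, Jo), (20, F, Vega, 33, Hal), (20, F, Vega, 38, Zed), (20, F, Vega, 39, Jo), (25, B, Argo, 21, Wes), (25, B, Echo, 21, Wes), (25, C, Omega, 21, Wes), (25, F, Lyra, 21, Wes)}.
Joining (Course ⨝ Student) and Enroll on grade yields {(20, B, Echo, 33, Hal, 13, 5), (20, B, Echo, 33, Hal, 24, 3), (20, B, Echo, 38, Zed, 13, 5), (20, B, Echo, 38, Zed, 24, 3), (20, B, Echo, 39, Jo, 13, 5), (20, B, Echo, 39, Jo, 24, 3), (20, C, Delta, 33, Hal, 33, 5), (20, C, Delta, 33, Hal, 40, 3), (20, C, Delta, 38, Zed, 33, 5), (20, C, Delta, 38, Zed, 40, 3), (20, C, Delta, 39, Jo, 33, 5), (20, C, Delta, 39, Jo, 40, 3), (20, F, Vega, 33, Hal, 10, 6), (20, F, Vega, 33, Hal, 13, 7), (20, F, Vega, 38, Zed, 10, 6), (20, F, Vega, 38, Zed, 13, 7), (20, F, Vega, 39, Jo, 10, 6), (20, F, Vega, 39, Jo, 13, 7), (25, B, Argo, 21, Wes, 13, 5), (25, B, Argo, 21, Wes, 24, 3), (25, B, Echo, 21, Wes, 13, 5), (25, B, Echo, 21, Wes, 24, 3), (25, C, Omega, 21, Wes, 33, 5), (25, C, Omega, 21, Wes, 40, 3), (25, F, Lyra, 21, Wes, 10, 6), (25, F, Lyra, 21, Wes, 13, 7)}.
Apply σ_{tid ≤ 20}; surviving tuples: {(20, B, Echo, 33, Hal, 13, 5), (20, B, Echo, 33, Hal, 24, 3), (20, B, Echo, 38, Zed, 13, 5), (20, B, Echo, 38, Zed, 24, 3), (20, B, Echo, 39, Jo, 13, 5), (20, B, Echo, 39, Jo, 24, 3), (20, C, Delta, 33, Hal, 33, 5), (20, C, Delta, 33, Hal, 40, 3), (20, C, Delta, 38, Zed, 33, 5), (20, C, Delta, 38, Zed, 40, 3), (20, C, Delta, 39, Jo, 33, 5), (20, C, Delta, 39, Jo, 40, 3), (20, F, Vega, 33, Hal, 10, 6), (20, F, Vega, 33, Hal, 13, 7), (20, F, Vega, 38, Zed, 10, 6), (20, F, Vega, 38, Zed, 13, 7), (20, F, Vega, 39, Jo, 10, 6), (20, F, Vega, 39, Jo, 13, 7)}
Apply σ_{title ≠ Delta}; surviving tuples: {(20, B, Echo, 33, Hal, 13, 5), (20, B, Echo, 33, Hal, 24, 3), (20, B, Echo, 38, Zed, 13, 5), (20, B, Echo, 38, Zed, 24, 3), (20, B, Echo, 39, Jo, 13, 5), (20, B, Echo, 39, Jo, 24, 3), (20, F, Vega, 33, Hal, 10, 6), (20, F, Vega, 33, Hal, 13, 7), (20, F, Vega, 38, Zed, 10, 6), (20, F, Vega, 38, Zed, 13, 7), (20, F, Vega, 39, Jo, 10, 6), (20, F, Vega, 39, Jo, 13, 7)}
Projecting to tid, sid, title (6 duplicate(s) eliminated): {(20, 33, Echo), (20, 33, Vega), (20, 38, Echo), (20, 38, Vega), (20, 39, Echo), (20, 39, Vega)}

{(20, 33, Echo), (20, 33, Vega), (20, 38, Echo), (20, 38, Vega), (20, 39, Echo), (20, 39, Vega)}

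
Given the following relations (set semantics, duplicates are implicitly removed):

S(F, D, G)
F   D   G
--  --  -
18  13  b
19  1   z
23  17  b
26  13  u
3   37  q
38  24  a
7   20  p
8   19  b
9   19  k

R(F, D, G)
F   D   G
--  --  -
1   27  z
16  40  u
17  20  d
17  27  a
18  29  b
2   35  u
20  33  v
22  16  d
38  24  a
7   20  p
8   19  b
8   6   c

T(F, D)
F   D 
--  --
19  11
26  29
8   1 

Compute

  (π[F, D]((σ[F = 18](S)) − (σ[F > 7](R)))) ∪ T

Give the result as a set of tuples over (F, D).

Apply σ_{F = 18}; surviving tuples: {(18, 13, b)}
Apply σ_{F > 7}; surviving tuples: {(16, 40, u), (17, 20, d), (17, 27, a), (18, 29, b), (20, 33, v), (22, 16, d), (38, 24, a), (8, 19, b), (8, 6, c)}
Set difference of the two operands is {(18, 13, b)}.
Keep only column(s) F, D: {(18, 13)}
Set union of the two operands is {(18, 13), (19, 11), (26, 29), (8, 1)}.

{(18, 13), (19, 11), (26, 29), (8, 1)}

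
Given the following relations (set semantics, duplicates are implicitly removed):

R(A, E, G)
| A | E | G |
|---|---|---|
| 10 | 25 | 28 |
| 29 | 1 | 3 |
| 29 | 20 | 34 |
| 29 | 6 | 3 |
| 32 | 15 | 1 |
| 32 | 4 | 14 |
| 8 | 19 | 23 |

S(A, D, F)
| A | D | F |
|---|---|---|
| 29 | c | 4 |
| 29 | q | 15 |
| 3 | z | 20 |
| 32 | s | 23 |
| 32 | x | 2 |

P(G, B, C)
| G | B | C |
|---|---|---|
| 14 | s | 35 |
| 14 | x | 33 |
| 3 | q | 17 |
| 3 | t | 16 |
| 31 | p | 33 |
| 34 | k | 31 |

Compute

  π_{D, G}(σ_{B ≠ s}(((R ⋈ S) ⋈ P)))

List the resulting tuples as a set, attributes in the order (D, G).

Joining R and S on A yields {(29, 1, 3, c, 4), (29, 1, 3, q, 15), (29, 20, 34, c, 4), (29, 20, 34, q, 15), (29, 6, 3, c, 4), (29, 6, 3, q, 15), (32, 15, 1, s, 23), (32, 15, 1, x, 2), (32, 4, 14, s, 23), (32, 4, 14, x, 2)}.
Joining (R ⋈ S) and P on G yields {(29, 1, 3, c, 4, q, 17), (29, 1, 3, c, 4, t, 16), (29, 1, 3, q, 15, q, 17), (29, 1, 3, q, 15, t, 16), (29, 20, 34, c, 4, k, 31), (29, 20, 34, q, 15, k, 31), (29, 6, 3, c, 4, q, 17), (29, 6, 3, c, 4, t, 16), (29, 6, 3, q, 15, q, 17), (29, 6, 3, q, 15, t, 16), (32, 4, 14, s, 23, s, 35), (32, 4, 14, s, 23, x, 33), (32, 4, 14, x, 2, s, 35), (32, 4, 14, x, 2, x, 33)}.
Selection B ≠ s: {(29, 1, 3, c, 4, q, 17), (29, 1, 3, c, 4, t, 16), (29, 1, 3, q, 15, q, 17), (29, 1, 3, q, 15, t, 16), (29, 20, 34, c, 4, k, 31), (29, 20, 34, q, 15, k, 31), (29, 6, 3, c, 4, q, 17), (29, 6, 3, c, 4, t, 16), (29, 6, 3, q, 15, q, 17), (29, 6, 3, q, 15, t, 16), (32, 4, 14, s, 23, x, 33), (32, 4, 14, x, 2, x, 33)}
π[D, G]: project onto (D, G) (6 duplicate(s) eliminated) → {(c, 3), (c, 34), (q, 3), (q, 34), (s, 14), (x, 14)}

{(c, 3), (c, 34), (q, 3), (q, 34), (s, 14), (x, 14)}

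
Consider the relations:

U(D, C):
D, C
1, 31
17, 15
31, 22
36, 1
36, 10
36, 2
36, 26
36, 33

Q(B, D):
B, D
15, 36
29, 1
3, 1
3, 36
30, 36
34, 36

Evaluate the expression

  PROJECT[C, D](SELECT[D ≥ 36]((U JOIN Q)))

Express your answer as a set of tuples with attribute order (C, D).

{(1, 36), (10, 36), (2, 36), (26, 36), (33, 36)}

Joining U and Q on D yields {(1, 31, 29), (1, 31, 3), (36, 1, 15), (36, 1, 3), (36, 1, 30), (36, 1, 34), (36, 10, 15), (36, 10, 3), (36, 10, 30), (36, 10, 34), (36, 2, 15), (36, 2, 3), (36, 2, 30), (36, 2, 34), (36, 26, 15), (36, 26, 3), (36, 26, 30), (36, 26, 34), (36, 33, 15), (36, 33, 3), (36, 33, 30), (36, 33, 34)}.
Selection D ≥ 36: {(36, 1, 15), (36, 1, 3), (36, 1, 30), (36, 1, 34), (36, 10, 15), (36, 10, 3), (36, 10, 30), (36, 10, 34), (36, 2, 15), (36, 2, 3), (36, 2, 30), (36, 2, 34), (36, 26, 15), (36, 26, 3), (36, 26, 30), (36, 26, 34), (36, 33, 15), (36, 33, 3), (36, 33, 30), (36, 33, 34)}
Keep only column(s) C, D (15 duplicate(s) eliminated): {(1, 36), (10, 36), (2, 36), (26, 36), (33, 36)}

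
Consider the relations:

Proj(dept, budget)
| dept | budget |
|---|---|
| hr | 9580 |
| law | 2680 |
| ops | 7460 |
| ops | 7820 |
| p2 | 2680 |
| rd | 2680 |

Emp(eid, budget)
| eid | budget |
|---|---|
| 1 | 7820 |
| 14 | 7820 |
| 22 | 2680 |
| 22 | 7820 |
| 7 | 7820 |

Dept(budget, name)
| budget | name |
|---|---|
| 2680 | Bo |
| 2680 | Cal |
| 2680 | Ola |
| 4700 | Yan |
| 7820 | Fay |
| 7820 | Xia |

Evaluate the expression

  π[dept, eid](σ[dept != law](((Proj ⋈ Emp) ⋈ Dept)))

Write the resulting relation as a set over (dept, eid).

Proj ⋈ Emp (natural join on budget): {(law, 2680, 22), (ops, 7820, 1), (ops, 7820, 14), (ops, 7820, 22), (ops, 7820, 7), (p2, 2680, 22), (rd, 2680, 22)}
(Proj ⋈ Emp) ⋈ Dept (natural join on budget): {(law, 2680, 22, Bo), (law, 2680, 22, Cal), (law, 2680, 22, Ola), (ops, 7820, 1, Fay), (ops, 7820, 1, Xia), (ops, 7820, 14, Fay), (ops, 7820, 14, Xia), (ops, 7820, 22, Fay), (ops, 7820, 22, Xia), (ops, 7820, 7, Fay), (ops, 7820, 7, Xia), (p2, 2680, 22, Bo), (p2, 2680, 22, Cal), (p2, 2680, 22, Ola), (rd, 2680, 22, Bo), (rd, 2680, 22, Cal), (rd, 2680, 22, Ola)}
σ[dept != law]: keep tuples satisfying dept != law → {(ops, 7820, 1, Fay), (ops, 7820, 1, Xia), (ops, 7820, 14, Fay), (ops, 7820, 14, Xia), (ops, 7820, 22, Fay), (ops, 7820, 22, Xia), (ops, 7820, 7, Fay), (ops, 7820, 7, Xia), (p2, 2680, 22, Bo), (p2, 2680, 22, Cal), (p2, 2680, 22, Ola), (rd, 2680, 22, Bo), (rd, 2680, 22, Cal), (rd, 2680, 22, Ola)}
π[dept, eid]: project onto (dept, eid) (8 duplicate(s) eliminated) → {(ops, 1), (ops, 14), (ops, 22), (ops, 7), (p2, 22), (rd, 22)}

{(ops, 1), (ops, 14), (ops, 22), (ops, 7), (p2, 22), (rd, 22)}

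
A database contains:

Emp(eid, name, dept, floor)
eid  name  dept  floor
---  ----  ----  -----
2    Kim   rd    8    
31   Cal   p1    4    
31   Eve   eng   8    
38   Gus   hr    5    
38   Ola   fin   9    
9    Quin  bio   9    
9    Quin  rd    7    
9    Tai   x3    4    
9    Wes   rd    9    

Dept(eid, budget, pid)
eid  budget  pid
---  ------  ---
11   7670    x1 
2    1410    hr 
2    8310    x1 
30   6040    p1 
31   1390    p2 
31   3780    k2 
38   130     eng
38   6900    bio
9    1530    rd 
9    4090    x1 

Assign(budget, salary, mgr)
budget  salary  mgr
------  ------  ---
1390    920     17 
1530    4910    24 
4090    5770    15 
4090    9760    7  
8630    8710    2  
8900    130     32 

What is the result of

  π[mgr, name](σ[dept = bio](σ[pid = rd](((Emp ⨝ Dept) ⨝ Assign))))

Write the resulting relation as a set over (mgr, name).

{(24, Quin)}

Emp ⋈ Dept (natural join on eid): {(2, Kim, rd, 8, 1410, hr), (2, Kim, rd, 8, 8310, x1), (31, Cal, p1, 4, 1390, p2), (31, Cal, p1, 4, 3780, k2), (31, Eve, eng, 8, 1390, p2), (31, Eve, eng, 8, 3780, k2), (38, Gus, hr, 5, 130, eng), (38, Gus, hr, 5, 6900, bio), (38, Ola, fin, 9, 130, eng), (38, Ola, fin, 9, 6900, bio), (9, Quin, bio, 9, 1530, rd), (9, Quin, bio, 9, 4090, x1), (9, Quin, rd, 7, 1530, rd), (9, Quin, rd, 7, 4090, x1), (9, Tai, x3, 4, 1530, rd), (9, Tai, x3, 4, 4090, x1), (9, Wes, rd, 9, 1530, rd), (9, Wes, rd, 9, 4090, x1)}
(Emp ⨝ Dept) ⋈ Assign (natural join on budget): {(31, Cal, p1, 4, 1390, p2, 920, 17), (31, Eve, eng, 8, 1390, p2, 920, 17), (9, Quin, bio, 9, 1530, rd, 4910, 24), (9, Quin, bio, 9, 4090, x1, 5770, 15), (9, Quin, bio, 9, 4090, x1, 9760, 7), (9, Quin, rd, 7, 1530, rd, 4910, 24), (9, Quin, rd, 7, 4090, x1, 5770, 15), (9, Quin, rd, 7, 4090, x1, 9760, 7), (9, Tai, x3, 4, 1530, rd, 4910, 24), (9, Tai, x3, 4, 4090, x1, 5770, 15), (9, Tai, x3, 4, 4090, x1, 9760, 7), (9, Wes, rd, 9, 1530, rd, 4910, 24), (9, Wes, rd, 9, 4090, x1, 5770, 15), (9, Wes, rd, 9, 4090, x1, 9760, 7)}
Apply σ_{pid = rd}; surviving tuples: {(9, Quin, bio, 9, 1530, rd, 4910, 24), (9, Quin, rd, 7, 1530, rd, 4910, 24), (9, Tai, x3, 4, 1530, rd, 4910, 24), (9, Wes, rd, 9, 1530, rd, 4910, 24)}
Apply σ_{dept = bio}; surviving tuples: {(9, Quin, bio, 9, 1530, rd, 4910, 24)}
Projecting to mgr, name: {(24, Quin)}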